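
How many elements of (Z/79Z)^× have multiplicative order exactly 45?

φ(79) = 79 − 1 = 78 = 2 · 3 · 13.
(Z/79Z)^× is cyclic (|G| = 78); a cyclic group of order m has exactly φ(d) elements of each order d | m, and none otherwise.
Here 78 is not a multiple of 45, so there are no elements of order 45.

0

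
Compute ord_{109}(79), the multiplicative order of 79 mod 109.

108

By Lagrange's theorem, ord_109(79) divides φ(109) = 109 − 1 = 108 = 2^2 · 3^3.
Divisors of 108: 1, 2, 3, 4, 6, 9, 12, 18, 27, 36, 54, 108.
Evaluate successive powers at the divisors of 108:
79^1 ≡ 79 (mod 109)
79^2 ≡ 28 (mod 109)
79^3 ≡ 32 (mod 109)
79^4 ≡ 21 (mod 109)
79^6 ≡ 43 (mod 109)
79^9 ≡ 68 (mod 109)
79^12 ≡ 105 (mod 109)
79^18 ≡ 46 (mod 109)
79^27 ≡ 76 (mod 109)
79^36 ≡ 45 (mod 109)
79^54 ≡ 108 (mod 109)
79^108 ≡ 1 (mod 109) ✓
Hence ord(79) = 108.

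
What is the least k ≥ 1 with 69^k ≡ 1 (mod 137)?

68

Since 69 ∈ (Z/137Z)^×, its order divides φ(137) = 137 − 1 = 136 = 2^3 · 17.
Divisors of 136: 1, 2, 4, 8, 17, 34, 68, 136.
Compute 69^d (mod 137) for the divisors d until we hit 1:
69^1 ≡ 69 (mod 137)
69^2 ≡ 103 (mod 137)
69^4 ≡ 60 (mod 137)
69^8 ≡ 38 (mod 137)
69^17 ≡ 37 (mod 137)
69^34 ≡ 136 (mod 137)
69^68 ≡ 1 (mod 137) ✓
Hence ord(69) = 68.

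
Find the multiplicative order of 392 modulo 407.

180

Since 392 ∈ (Z/407Z)^×, its order divides φ(407) = φ(11·37) = (11−1)·(37−1) = 10·36 = 360 = 2^3 · 3^2 · 5.
Divisors of 360: 1, 2, 3, 4, 5, 6, 8, 9, 10, 12, 15, 18, 20, 24, 30, 36, 40, 45, 60, 72, 90, 120, 180, 360.
Evaluate successive powers at the divisors of 360:
392^1 ≡ 392 (mod 407)
392^2 ≡ 225 (mod 407)
392^3 ≡ 288 (mod 407)
392^4 ≡ 157 (mod 407)
392^5 ≡ 87 (mod 407)
392^6 ≡ 323 (mod 407)
392^8 ≡ 229 (mod 407)
392^9 ≡ 228 (mod 407)
392^10 ≡ 243 (mod 407)
392^12 ≡ 137 (mod 407)
392^15 ≡ 384 (mod 407)
392^18 ≡ 295 (mod 407)
392^20 ≡ 34 (mod 407)
392^24 ≡ 47 (mod 407)
392^30 ≡ 122 (mod 407)
392^36 ≡ 334 (mod 407)
392^40 ≡ 342 (mod 407)
392^45 ≡ 43 (mod 407)
392^60 ≡ 232 (mod 407)
392^72 ≡ 38 (mod 407)
392^90 ≡ 221 (mod 407)
392^120 ≡ 100 (mod 407)
392^180 ≡ 1 (mod 407) ✓
Therefore the multiplicative order of 392 modulo 407 is 180.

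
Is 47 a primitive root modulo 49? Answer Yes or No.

Yes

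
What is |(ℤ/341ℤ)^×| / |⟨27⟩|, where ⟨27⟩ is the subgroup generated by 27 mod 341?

30

By Lagrange's theorem, ord_341(27) divides φ(341) = φ(11·31) = (11−1)·(31−1) = 10·30 = 300 = 2^2 · 3 · 5^2.
Divisors of 300: 1, 2, 3, 4, 5, 6, 10, 12, 15, 20, 25, 30, 50, 60, 75, 100, 150, 300.
Compute 27^d (mod 341) for the divisors d until we hit 1:
27^1 ≡ 27
27^2 ≡ 47
27^3 ≡ 246
27^4 ≡ 163
27^5 ≡ 309
27^6 ≡ 159
27^10 ≡ 1
Thus |⟨27⟩| = ord(27) = 10.
Index = |(Z/341Z)^×| / |⟨27⟩| = 300 / 10 = 30.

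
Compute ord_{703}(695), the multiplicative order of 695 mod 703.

12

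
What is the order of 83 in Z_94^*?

23

Since 83 ∈ (Z/94Z)^×, its order divides φ(94) = φ(2)·φ(47) = 1·46 = 46 = 2 · 23.
Divisors of 46: 1, 2, 23, 46.
Test each divisor d:
83^1 ≡ 83
83^2 ≡ 27
83^23 ≡ 1
Hence ord(83) = 23.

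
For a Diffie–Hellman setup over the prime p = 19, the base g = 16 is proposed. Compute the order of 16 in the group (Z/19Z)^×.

ord(16) | φ(19) = 19 − 1 = 18 = 2 · 3^2.
Divisors of 18: 1, 2, 3, 6, 9, 18.
Check 16^d mod 19 for each divisor in increasing order:
16^1 ≡ 16
16^2 ≡ 9
16^3 ≡ 11
16^6 ≡ 7
16^9 ≡ 1
Hence ord(16) = 9.

9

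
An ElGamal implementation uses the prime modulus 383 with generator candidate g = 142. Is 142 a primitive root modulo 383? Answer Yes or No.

No

φ(383) = 383 − 1 = 382 = 2 · 191.
An element g generates (Z/383Z)^× iff g^(382/q) ≢ 1 (mod 383) for each prime q ∈ {2, 191}.
142^191 ≡ 1 (mod 383)  [q = 2: ≡ 1 ✗]
142^2 ≡ 248 (mod 383)  [q = 191: ≢ 1 ✓]
Since 142^191 ≡ 1, the order of 142 divides 191 < 382, so 142 is not a primitive root.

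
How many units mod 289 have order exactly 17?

16

φ(289) = φ(17^2) = 17·(17−1) = 272 = 2^4 · 17.
(Z/289Z)^× is cyclic (|G| = 272); a cyclic group of order m has exactly φ(d) elements of each order d | m, and none otherwise.
17 | 272, and φ(17) = 17 − 1 = 16.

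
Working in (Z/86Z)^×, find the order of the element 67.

21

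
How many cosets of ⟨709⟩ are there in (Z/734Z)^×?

3

Since 709 ∈ (Z/734Z)^×, its order divides φ(734) = φ(2)·φ(367) = 1·366 = 366 = 2 · 3 · 61.
Divisors of 366: 1, 2, 3, 6, 61, 122, 183, 366.
Test each divisor d:
709^1 ≡ 709 (mod 734)
709^2 ≡ 625 (mod 734)
709^3 ≡ 523 (mod 734)
709^6 ≡ 481 (mod 734)
709^61 ≡ 733 (mod 734)
709^122 ≡ 1 (mod 734) ✓
Thus |⟨709⟩| = ord(709) = 122.
Index = |(Z/734Z)^×| / |⟨709⟩| = 366 / 122 = 3.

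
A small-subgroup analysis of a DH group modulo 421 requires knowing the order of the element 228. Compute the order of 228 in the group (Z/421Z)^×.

420

By Lagrange's theorem, ord_421(228) divides φ(421) = 421 − 1 = 420 = 2^2 · 3 · 5 · 7.
Divisors of 420: 1, 2, 3, 4, 5, 6, 7, 10, 12, 14, 15, 20, 21, 28, 30, 35, 42, 60, 70, 84, 105, 140, 210, 420.
Check 228^d mod 421 for each divisor in increasing order:
228^1 ≡ 228
228^2 ≡ 201
228^3 ≡ 360
228^4 ≡ 406
228^5 ≡ 369
228^6 ≡ 353
228^7 ≡ 73
228^10 ≡ 178
228^12 ≡ 414
228^14 ≡ 277
228^15 ≡ 6
228^20 ≡ 109
228^21 ≡ 13
228^28 ≡ 107
228^30 ≡ 36
228^35 ≡ 233
228^42 ≡ 169
228^60 ≡ 33
228^70 ≡ 401
228^84 ≡ 354
228^105 ≡ 392
228^140 ≡ 400
228^210 ≡ 420
228^420 ≡ 1
Therefore the multiplicative order of 228 modulo 421 is 420.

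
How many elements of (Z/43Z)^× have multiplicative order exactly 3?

φ(43) = 43 − 1 = 42 = 2 · 3 · 7.
In a cyclic group of order 42, there are φ(d) elements of order d for each divisor d of 42, and zero for non-divisors.
3 | 42, and φ(3) = 3 − 1 = 2.

2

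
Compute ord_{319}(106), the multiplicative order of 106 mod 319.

Since 106 ∈ (Z/319Z)^×, its order divides φ(319) = φ(11·29) = (11−1)·(29−1) = 10·28 = 280 = 2^3 · 5 · 7.
Divisors of 280: 1, 2, 4, 5, 7, 8, 10, 14, 20, 28, 35, 40, 56, 70, 140, 280.
Test each divisor d:
106^1 ≡ 106
106^2 ≡ 71
106^4 ≡ 256
106^5 ≡ 21
106^7 ≡ 215
106^8 ≡ 141
106^10 ≡ 122
106^14 ≡ 289
106^20 ≡ 210
106^28 ≡ 262
106^35 ≡ 186
106^40 ≡ 78
106^56 ≡ 59
106^70 ≡ 144
106^140 ≡ 1
Therefore the multiplicative order of 106 modulo 319 is 140.

140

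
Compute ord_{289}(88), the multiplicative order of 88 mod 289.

ord(88) | φ(289) = φ(17^2) = 17·(17−1) = 272 = 2^4 · 17.
Divisors of 272: 1, 2, 4, 8, 16, 17, 34, 68, 136, 272.
Test each divisor d:
88^1 ≡ 88 (mod 289)
88^2 ≡ 230 (mod 289)
88^4 ≡ 13 (mod 289)
88^8 ≡ 169 (mod 289)
88^16 ≡ 239 (mod 289)
88^17 ≡ 224 (mod 289)
88^34 ≡ 179 (mod 289)
88^68 ≡ 251 (mod 289)
88^136 ≡ 288 (mod 289)
88^272 ≡ 1 (mod 289) ✓
Hence ord(88) = 272.

272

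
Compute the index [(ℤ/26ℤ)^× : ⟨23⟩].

2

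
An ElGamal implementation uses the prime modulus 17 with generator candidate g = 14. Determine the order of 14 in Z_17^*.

16

Since 14 ∈ (Z/17Z)^×, its order divides φ(17) = 17 − 1 = 16 = 2^4.
Divisors of 16: 1, 2, 4, 8, 16.
Check 14^d mod 17 for each divisor in increasing order:
14^1 ≡ 14
14^2 ≡ 9
14^4 ≡ 13
14^8 ≡ 16
14^16 ≡ 1
So ord_17(14) = 16.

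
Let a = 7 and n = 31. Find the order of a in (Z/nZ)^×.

15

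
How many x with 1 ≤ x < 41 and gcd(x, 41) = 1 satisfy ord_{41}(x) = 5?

4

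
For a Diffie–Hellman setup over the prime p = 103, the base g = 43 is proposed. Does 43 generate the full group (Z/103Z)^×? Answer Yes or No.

Yes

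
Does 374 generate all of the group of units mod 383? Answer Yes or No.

φ(383) = 383 − 1 = 382 = 2 · 191.
374 is a primitive root mod 383 iff 374^(φ(383)/q) ≢ 1 for every prime q | φ(383), i.e. q ∈ {2, 191}.
374^191 ≡ 382 (mod 383)  [q = 2: ≢ 1 ✓]
374^2 ≡ 81 (mod 383)  [q = 191: ≢ 1 ✓]
All checks pass, so 374 has order 382 and is a primitive root modulo 383.

Yes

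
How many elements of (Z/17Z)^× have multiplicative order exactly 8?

4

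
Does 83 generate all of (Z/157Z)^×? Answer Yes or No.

Yes

φ(157) = 157 − 1 = 156 = 2^2 · 3 · 13.
Test 83^(156/q) mod 157 for each prime factor q of 156:
83^78 ≡ 156 (mod 157)  [q = 2: ≢ 1 ✓]
83^52 ≡ 144 (mod 157)  [q = 3: ≢ 1 ✓]
83^12 ≡ 46 (mod 157)  [q = 13: ≢ 1 ✓]
All checks pass, so 83 has order 156 and is a primitive root modulo 157.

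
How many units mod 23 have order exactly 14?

φ(23) = 23 − 1 = 22 = 2 · 11.
In a cyclic group of order 22, there are φ(d) elements of order d for each divisor d of 22, and zero for non-divisors.
14 does not divide 22, so no element of (Z/23Z)^× has order 14.

0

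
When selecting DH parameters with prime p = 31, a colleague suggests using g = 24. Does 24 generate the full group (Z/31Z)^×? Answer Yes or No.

φ(31) = 31 − 1 = 30 = 2 · 3 · 5.
Test 24^(30/q) mod 31 for each prime factor q of 30:
24^15 ≡ 30 (mod 31)  [q = 2: ≢ 1 ✓]
24^10 ≡ 25 (mod 31)  [q = 3: ≢ 1 ✓]
24^6 ≡ 4 (mod 31)  [q = 5: ≢ 1 ✓]
None equal 1, so ord_31(24) = 30: 24 is a primitive root.

Yes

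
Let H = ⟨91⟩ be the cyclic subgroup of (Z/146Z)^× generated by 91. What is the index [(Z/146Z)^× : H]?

ord(91) | φ(146) = φ(2)·φ(73) = 1·72 = 72 = 2^3 · 3^2.
Divisors of 72: 1, 2, 3, 4, 6, 8, 9, 12, 18, 24, 36, 72.
Compute 91^d (mod 146) for the divisors d until we hit 1:
91^1 ≡ 91 (mod 146)
91^2 ≡ 105 (mod 146)
91^3 ≡ 65 (mod 146)
91^4 ≡ 75 (mod 146)
91^6 ≡ 137 (mod 146)
91^8 ≡ 77 (mod 146)
91^9 ≡ 145 (mod 146)
91^12 ≡ 81 (mod 146)
91^18 ≡ 1 (mod 146) ✓
Thus |⟨91⟩| = ord(91) = 18.
The index is φ(146) / ord(91) = 72 / 18 = 4.

4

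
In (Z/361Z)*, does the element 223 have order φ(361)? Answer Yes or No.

Yes

φ(361) = φ(19^2) = 19·(19−1) = 342 = 2 · 3^2 · 19.
Test 223^(342/q) mod 361 for each prime factor q of 342:
223^171 ≡ 360 (mod 361)  [q = 2: ≢ 1 ✓]
223^114 ≡ 292 (mod 361)  [q = 3: ≢ 1 ✓]
223^18 ≡ 58 (mod 361)  [q = 19: ≢ 1 ✓]
All checks pass, so 223 has order 342 and is a primitive root modulo 361.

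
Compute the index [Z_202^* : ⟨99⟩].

ord(99) | φ(202) = φ(2)·φ(101) = 1·100 = 100 = 2^2 · 5^2.
Divisors of 100: 1, 2, 4, 5, 10, 20, 25, 50, 100.
Test each divisor d:
99^1 ≡ 99
99^2 ≡ 105
99^4 ≡ 117
99^5 ≡ 69
99^10 ≡ 115
99^20 ≡ 95
99^25 ≡ 91
99^50 ≡ 201
99^100 ≡ 1
The order of 99 is 100, so the subgroup it generates has 100 elements.
[(Z/202Z)^× : ⟨99⟩] = 100/100 = 1.

1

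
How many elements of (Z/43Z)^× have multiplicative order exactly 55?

0

φ(43) = 43 − 1 = 42 = 2 · 3 · 7.
Since (Z/43Z)^× is cyclic of order 42, the number of elements of order d is φ(d) when d | 42 and 0 otherwise.
55 does not divide 42, so no element of (Z/43Z)^× has order 55.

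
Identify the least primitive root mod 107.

φ(107) = 107 − 1 = 106 = 2 · 53.
Test candidates g = 2, 3, … against the prime factors q ∈ {2, 53} of φ(107): g is a generator iff g^(106/q) ≢ 1 for every such q.
g = 2: 2^53 ≡ 106; 2^2 ≡ 4 — none is 1, so 2 is a primitive root.
The smallest primitive root modulo 107 is 2.

2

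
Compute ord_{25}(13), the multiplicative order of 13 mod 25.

20

Since 13 ∈ (Z/25Z)^×, its order divides φ(25) = φ(5^2) = 5·(5−1) = 20 = 2^2 · 5.
Divisors of 20: 1, 2, 4, 5, 10, 20.
Evaluate successive powers at the divisors of 20:
13^1 ≡ 13 (mod 25)
13^2 ≡ 19 (mod 25)
13^4 ≡ 11 (mod 25)
13^5 ≡ 18 (mod 25)
13^10 ≡ 24 (mod 25)
13^20 ≡ 1 (mod 25) ✓
Therefore the multiplicative order of 13 modulo 25 is 20.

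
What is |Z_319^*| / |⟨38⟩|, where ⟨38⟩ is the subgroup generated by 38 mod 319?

4

Since 38 ∈ (Z/319Z)^×, its order divides φ(319) = φ(11·29) = (11−1)·(29−1) = 10·28 = 280 = 2^3 · 5 · 7.
Divisors of 280: 1, 2, 4, 5, 7, 8, 10, 14, 20, 28, 35, 40, 56, 70, 140, 280.
Test each divisor d:
38^1 ≡ 38 (mod 319)
38^2 ≡ 168 (mod 319)
38^4 ≡ 152 (mod 319)
38^5 ≡ 34 (mod 319)
38^7 ≡ 289 (mod 319)
38^8 ≡ 136 (mod 319)
38^10 ≡ 199 (mod 319)
38^14 ≡ 262 (mod 319)
38^20 ≡ 45 (mod 319)
38^28 ≡ 59 (mod 319)
38^35 ≡ 144 (mod 319)
38^40 ≡ 111 (mod 319)
38^56 ≡ 291 (mod 319)
38^70 ≡ 1 (mod 319) ✓
So ord_319(38) = 70, hence |⟨38⟩| = 70.
Index = |(Z/319Z)^×| / |⟨38⟩| = 280 / 70 = 4.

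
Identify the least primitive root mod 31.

φ(31) = 31 − 1 = 30 = 2 · 3 · 5.
Test candidates g = 2, 3, … against the prime factors q ∈ {2, 3, 5} of φ(31): g is a generator iff g^(30/q) ≢ 1 for every such q.
g = 2: 2^15 ≡ 1 — hits 1, so not a primitive root.
g = 3: 3^15 ≡ 30; 3^10 ≡ 25; 3^6 ≡ 16 — none is 1, so 3 is a primitive root.
Hence the least primitive root of 31 is 3.

3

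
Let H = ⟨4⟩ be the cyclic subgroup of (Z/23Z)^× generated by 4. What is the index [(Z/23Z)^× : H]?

2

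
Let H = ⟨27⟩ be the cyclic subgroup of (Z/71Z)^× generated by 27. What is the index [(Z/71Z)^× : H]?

The order of 27 must divide φ(71) = 71 − 1 = 70 = 2 · 5 · 7.
Divisors of 70: 1, 2, 5, 7, 10, 14, 35, 70.
Test each divisor d:
27^1 ≡ 27 (mod 71)
27^2 ≡ 19 (mod 71)
27^5 ≡ 20 (mod 71)
27^7 ≡ 25 (mod 71)
27^10 ≡ 45 (mod 71)
27^14 ≡ 57 (mod 71)
27^35 ≡ 1 (mod 71) ✓
Thus |⟨27⟩| = ord(27) = 35.
[(Z/71Z)^× : ⟨27⟩] = 70/35 = 2.

2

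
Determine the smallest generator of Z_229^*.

φ(229) = 229 − 1 = 228 = 2^2 · 3 · 19.
Test candidates g = 2, 3, … against the prime factors q ∈ {2, 3, 19} of φ(229): g is a generator iff g^(228/q) ≢ 1 for every such q.
g = 2: 2^114 ≡ 228; 2^76 ≡ 1 — hits 1, so not a primitive root.
g = 3: 3^114 ≡ 1 — hits 1, so not a primitive root.
g = 4: 4^114 ≡ 1 — hits 1, so not a primitive root.
g = 5: 5^114 ≡ 1 — hits 1, so not a primitive root.
g = 6: 6^114 ≡ 228; 6^76 ≡ 134; 6^12 ≡ 165 — none is 1, so 6 is a primitive root.
So 6 is the smallest generator of (Z/229Z)^×.

6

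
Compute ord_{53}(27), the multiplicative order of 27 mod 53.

52

The order of 27 must divide φ(53) = 53 − 1 = 52 = 2^2 · 13.
Divisors of 52: 1, 2, 4, 13, 26, 52.
Evaluate successive powers at the divisors of 52:
27^1 ≡ 27 (mod 53)
27^2 ≡ 40 (mod 53)
27^4 ≡ 10 (mod 53)
27^13 ≡ 23 (mod 53)
27^26 ≡ 52 (mod 53)
27^52 ≡ 1 (mod 53) ✓
Therefore the multiplicative order of 27 modulo 53 is 52.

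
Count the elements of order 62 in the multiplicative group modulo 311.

30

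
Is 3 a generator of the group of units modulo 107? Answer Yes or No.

No

φ(107) = 107 − 1 = 106 = 2 · 53.
An element g generates (Z/107Z)^× iff g^(106/q) ≢ 1 (mod 107) for each prime q ∈ {2, 53}.
3^53 ≡ 1 (mod 107)  [q = 2: ≡ 1 ✗]
3^2 ≡ 9 (mod 107)  [q = 53: ≢ 1 ✓]
The check at q = 2 fails, so 3 generates a proper subgroup.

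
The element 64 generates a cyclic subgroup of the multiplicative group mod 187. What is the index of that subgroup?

8

The order of 64 must divide φ(187) = φ(11·17) = (11−1)·(17−1) = 10·16 = 160 = 2^5 · 5.
Divisors of 160: 1, 2, 4, 5, 8, 10, 16, 20, 32, 40, 80, 160.
Check 64^d mod 187 for each divisor in increasing order:
64^1 ≡ 64 (mod 187)
64^2 ≡ 169 (mod 187)
64^4 ≡ 137 (mod 187)
64^5 ≡ 166 (mod 187)
64^8 ≡ 69 (mod 187)
64^10 ≡ 67 (mod 187)
64^16 ≡ 86 (mod 187)
64^20 ≡ 1 (mod 187) ✓
The order of 64 is 20, so the subgroup it generates has 20 elements.
[(Z/187Z)^× : ⟨64⟩] = 160/20 = 8.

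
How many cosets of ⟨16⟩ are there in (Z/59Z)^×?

2

By Lagrange's theorem, ord_59(16) divides φ(59) = 59 − 1 = 58 = 2 · 29.
Divisors of 58: 1, 2, 29, 58.
Compute 16^d (mod 59) for the divisors d until we hit 1:
16^1 ≡ 16
16^2 ≡ 20
16^29 ≡ 1
The order of 16 is 29, so the subgroup it generates has 29 elements.
The index is φ(59) / ord(16) = 58 / 29 = 2.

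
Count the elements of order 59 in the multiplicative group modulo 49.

0

φ(49) = φ(7^2) = 7·(7−1) = 42 = 2 · 3 · 7.
In a cyclic group of order 42, there are φ(d) elements of order d for each divisor d of 42, and zero for non-divisors.
Here 42 is not a multiple of 59, so there are no elements of order 59.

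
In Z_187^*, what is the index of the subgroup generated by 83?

4

Since 83 ∈ (Z/187Z)^×, its order divides φ(187) = φ(11·17) = (11−1)·(17−1) = 10·16 = 160 = 2^5 · 5.
Divisors of 160: 1, 2, 4, 5, 8, 10, 16, 20, 32, 40, 80, 160.
Test each divisor d:
83^1 ≡ 83 (mod 187)
83^2 ≡ 157 (mod 187)
83^4 ≡ 152 (mod 187)
83^5 ≡ 87 (mod 187)
83^8 ≡ 103 (mod 187)
83^10 ≡ 89 (mod 187)
83^16 ≡ 137 (mod 187)
83^20 ≡ 67 (mod 187)
83^32 ≡ 69 (mod 187)
83^40 ≡ 1 (mod 187) ✓
Thus |⟨83⟩| = ord(83) = 40.
Index = |(Z/187Z)^×| / |⟨83⟩| = 160 / 40 = 4.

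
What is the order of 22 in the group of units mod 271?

ord(22) | φ(271) = 271 − 1 = 270 = 2 · 3^3 · 5.
Divisors of 270: 1, 2, 3, 5, 6, 9, 10, 15, 18, 27, 30, 45, 54, 90, 135, 270.
Test each divisor d:
22^1 ≡ 22 (mod 271)
22^2 ≡ 213 (mod 271)
22^3 ≡ 79 (mod 271)
22^5 ≡ 25 (mod 271)
22^6 ≡ 8 (mod 271)
22^9 ≡ 90 (mod 271)
22^10 ≡ 83 (mod 271)
22^15 ≡ 178 (mod 271)
22^18 ≡ 241 (mod 271)
22^27 ≡ 10 (mod 271)
22^30 ≡ 248 (mod 271)
22^45 ≡ 242 (mod 271)
22^54 ≡ 100 (mod 271)
22^90 ≡ 28 (mod 271)
22^135 ≡ 1 (mod 271) ✓
Hence ord(22) = 135.

135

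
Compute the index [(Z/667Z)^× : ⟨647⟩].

The order of 647 must divide φ(667) = φ(23·29) = (23−1)·(29−1) = 22·28 = 616 = 2^3 · 7 · 11.
Divisors of 616: 1, 2, 4, 7, 8, 11, 14, 22, 28, 44, 56, 77, 88, 154, 308, 616.
Check 647^d mod 667 for each divisor in increasing order:
647^1 ≡ 647 (mod 667)
647^2 ≡ 400 (mod 667)
647^4 ≡ 587 (mod 667)
647^7 ≡ 347 (mod 667)
647^8 ≡ 397 (mod 667)
647^11 ≡ 254 (mod 667)
647^14 ≡ 349 (mod 667)
647^22 ≡ 484 (mod 667)
647^28 ≡ 407 (mod 667)
647^44 ≡ 139 (mod 667)
647^56 ≡ 233 (mod 667)
647^77 ≡ 231 (mod 667)
647^88 ≡ 645 (mod 667)
647^154 ≡ 1 (mod 667) ✓
Thus |⟨647⟩| = ord(647) = 154.
Index = |(Z/667Z)^×| / |⟨647⟩| = 616 / 154 = 4.

4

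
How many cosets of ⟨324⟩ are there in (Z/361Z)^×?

18

ord(324) | φ(361) = φ(19^2) = 19·(19−1) = 342 = 2 · 3^2 · 19.
Divisors of 342: 1, 2, 3, 6, 9, 18, 19, 38, 57, 114, 171, 342.
Check 324^d mod 361 for each divisor in increasing order:
324^1 ≡ 324
324^2 ≡ 286
324^3 ≡ 248
324^6 ≡ 134
324^9 ≡ 20
324^18 ≡ 39
324^19 ≡ 1
So ord_361(324) = 19, hence |⟨324⟩| = 19.
[(Z/361Z)^× : ⟨324⟩] = 342/19 = 18.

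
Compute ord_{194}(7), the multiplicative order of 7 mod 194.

96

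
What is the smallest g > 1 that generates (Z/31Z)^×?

φ(31) = 31 − 1 = 30 = 2 · 3 · 5.
Test candidates g = 2, 3, … against the prime factors q ∈ {2, 3, 5} of φ(31): g is a generator iff g^(30/q) ≢ 1 for every such q.
g = 2: 2^15 ≡ 1 — hits 1, so not a primitive root.
g = 3: 3^15 ≡ 30; 3^10 ≡ 25; 3^6 ≡ 16 — none is 1, so 3 is a primitive root.
Hence the least primitive root of 31 is 3.

3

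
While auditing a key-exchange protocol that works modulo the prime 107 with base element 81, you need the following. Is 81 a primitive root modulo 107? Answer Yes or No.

φ(107) = 107 − 1 = 106 = 2 · 53.
81 is a primitive root mod 107 iff 81^(φ(107)/q) ≢ 1 for every prime q | φ(107), i.e. q ∈ {2, 53}.
81^53 ≡ 1 (mod 107)  [q = 2: ≡ 1 ✗]
81^2 ≡ 34 (mod 107)  [q = 53: ≢ 1 ✓]
81^53 ≡ 1 shows ord(81) | 53, strictly less than φ(107); not a primitive root.

No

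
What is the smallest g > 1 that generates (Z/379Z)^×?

φ(379) = 379 − 1 = 378 = 2 · 3^3 · 7.
g is a primitive root iff g^(378/q) ≢ 1 (mod 379) for each prime q ∈ {2, 3, 7}.
g = 2: 2^189 ≡ 378; 2^126 ≡ 327; 2^54 ≡ 125 — none is 1, so 2 is a primitive root.
So 2 is the smallest generator of (Z/379Z)^×.

2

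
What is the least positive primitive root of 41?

6

φ(41) = 41 − 1 = 40 = 2^3 · 5.
Test candidates g = 2, 3, … against the prime factors q ∈ {2, 5} of φ(41): g is a generator iff g^(40/q) ≢ 1 for every such q.
g = 2: 2^20 ≡ 1 — hits 1, so not a primitive root.
g = 3: 3^20 ≡ 40; 3^8 ≡ 1 — hits 1, so not a primitive root.
g = 4: 4^20 ≡ 1 — hits 1, so not a primitive root.
g = 5: 5^20 ≡ 1 — hits 1, so not a primitive root.
g = 6: 6^20 ≡ 40; 6^8 ≡ 10 — none is 1, so 6 is a primitive root.
Hence the least primitive root of 41 is 6.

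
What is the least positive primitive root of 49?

3

φ(49) = φ(7^2) = 7·(7−1) = 42 = 2 · 3 · 7.
Test candidates g = 2, 3, … against the prime factors q ∈ {2, 3, 7} of φ(49): g is a generator iff g^(42/q) ≢ 1 for every such q.
g = 2: 2^21 ≡ 1 — hits 1, so not a primitive root.
g = 3: 3^21 ≡ 48; 3^14 ≡ 30; 3^6 ≡ 43 — none is 1, so 3 is a primitive root.
So 3 is the smallest generator of (Z/49Z)^×.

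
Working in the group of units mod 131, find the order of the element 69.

26

ord(69) | φ(131) = 131 − 1 = 130 = 2 · 5 · 13.
Divisors of 130: 1, 2, 5, 10, 13, 26, 65, 130.
Compute 69^d (mod 131) for the divisors d until we hit 1:
69^1 ≡ 69
69^2 ≡ 45
69^5 ≡ 79
69^10 ≡ 84
69^13 ≡ 130
69^26 ≡ 1
The smallest such exponent is 26, so the order of 69 is 26.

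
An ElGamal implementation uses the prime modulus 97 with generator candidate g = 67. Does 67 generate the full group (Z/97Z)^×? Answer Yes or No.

No

φ(97) = 97 − 1 = 96 = 2^5 · 3.
An element g generates (Z/97Z)^× iff g^(96/q) ≢ 1 (mod 97) for each prime q ∈ {2, 3}.
67^48 ≡ 96 (mod 97)  [q = 2: ≢ 1 ✓]
67^32 ≡ 1 (mod 97)  [q = 3: ≡ 1 ✗]
The check at q = 3 fails, so 67 generates a proper subgroup.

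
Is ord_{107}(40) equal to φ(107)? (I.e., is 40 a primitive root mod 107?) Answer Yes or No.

No

φ(107) = 107 − 1 = 106 = 2 · 53.
It suffices to check that the order of 40 is not a proper divisor of 106: compute 40^(106/q) for q ∈ {2, 53}.
40^53 ≡ 1 (mod 107)  [q = 2: ≡ 1 ✗]
40^2 ≡ 102 (mod 107)  [q = 53: ≢ 1 ✓]
Since 40^53 ≡ 1, the order of 40 divides 53 < 106, so 40 is not a primitive root.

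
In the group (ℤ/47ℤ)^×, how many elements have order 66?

φ(47) = 47 − 1 = 46 = 2 · 23.
In a cyclic group of order 46, there are φ(d) elements of order d for each divisor d of 46, and zero for non-divisors.
66 does not divide 46, so no element of (Z/47Z)^× has order 66.

0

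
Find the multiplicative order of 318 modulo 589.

90

The order of 318 must divide φ(589) = φ(19·31) = (19−1)·(31−1) = 18·30 = 540 = 2^2 · 3^3 · 5.
Divisors of 540: 1, 2, 3, 4, 5, 6, 9, 10, 12, 15, 18, 20, 27, 30, 36, 45, 54, 60, 90, 108, 135, 180, 270, 540.
Check 318^d mod 589 for each divisor in increasing order:
318^1 ≡ 318
318^2 ≡ 405
318^3 ≡ 388
318^4 ≡ 283
318^5 ≡ 466
318^6 ≡ 349
318^9 ≡ 531
318^10 ≡ 404
318^12 ≡ 467
318^15 ≡ 373
318^18 ≡ 419
318^20 ≡ 63
318^27 ≡ 436
318^30 ≡ 125
318^36 ≡ 39
318^45 ≡ 94
318^54 ≡ 438
318^60 ≡ 311
318^90 ≡ 1
Therefore the multiplicative order of 318 modulo 589 is 90.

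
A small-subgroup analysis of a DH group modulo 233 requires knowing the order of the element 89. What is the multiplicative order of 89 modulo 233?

4

ord(89) | φ(233) = 233 − 1 = 232 = 2^3 · 29.
Divisors of 232: 1, 2, 4, 8, 29, 58, 116, 232.
Evaluate successive powers at the divisors of 232:
89^1 ≡ 89 (mod 233)
89^2 ≡ 232 (mod 233)
89^4 ≡ 1 (mod 233) ✓
So ord_233(89) = 4.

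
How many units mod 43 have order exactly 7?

φ(43) = 43 − 1 = 42 = 2 · 3 · 7.
In a cyclic group of order 42, there are φ(d) elements of order d for each divisor d of 42, and zero for non-divisors.
7 | 42, and φ(7) = 7 − 1 = 6.

6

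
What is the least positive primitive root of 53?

2

φ(53) = 53 − 1 = 52 = 2^2 · 13.
g is a primitive root iff g^(52/q) ≢ 1 (mod 53) for each prime q ∈ {2, 13}.
g = 2: 2^26 ≡ 52; 2^4 ≡ 16 — none is 1, so 2 is a primitive root.
The smallest primitive root modulo 53 is 2.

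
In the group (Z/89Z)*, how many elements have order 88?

40

φ(89) = 89 − 1 = 88 = 2^3 · 11.
Since (Z/89Z)^× is cyclic of order 88, the number of elements of order d is φ(d) when d | 88 and 0 otherwise.
88 = 2^3 · 11 divides 88, and φ(88) = 40.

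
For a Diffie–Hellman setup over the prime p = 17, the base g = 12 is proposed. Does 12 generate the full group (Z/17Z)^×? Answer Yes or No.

Yes

φ(17) = 17 − 1 = 16 = 2^4.
It suffices to check that the order of 12 is not a proper divisor of 16: compute 12^(16/q) for q ∈ {2}.
12^8 ≡ 16 (mod 17)  [q = 2: ≢ 1 ✓]
All checks pass, so 12 has order 16 and is a primitive root modulo 17.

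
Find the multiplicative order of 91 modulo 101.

4

Since 91 ∈ (Z/101Z)^×, its order divides φ(101) = 101 − 1 = 100 = 2^2 · 5^2.
Divisors of 100: 1, 2, 4, 5, 10, 20, 25, 50, 100.
Evaluate successive powers at the divisors of 100:
91^1 ≡ 91 (mod 101)
91^2 ≡ 100 (mod 101)
91^4 ≡ 1 (mod 101) ✓
The smallest such exponent is 4, so the order of 91 is 4.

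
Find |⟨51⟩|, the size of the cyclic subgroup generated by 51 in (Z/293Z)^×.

292

The order of 51 must divide φ(293) = 293 − 1 = 292 = 2^2 · 73.
Divisors of 292: 1, 2, 4, 73, 146, 292.
Test each divisor d:
51^1 ≡ 51
51^2 ≡ 257
51^4 ≡ 124
51^73 ≡ 138
51^146 ≡ 292
51^292 ≡ 1
Hence ord(51) = 292.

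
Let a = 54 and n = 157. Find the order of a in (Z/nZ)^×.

Since 54 ∈ (Z/157Z)^×, its order divides φ(157) = 157 − 1 = 156 = 2^2 · 3 · 13.
Divisors of 156: 1, 2, 3, 4, 6, 12, 13, 26, 39, 52, 78, 156.
Test each divisor d:
54^1 ≡ 54 (mod 157)
54^2 ≡ 90 (mod 157)
54^3 ≡ 150 (mod 157)
54^4 ≡ 93 (mod 157)
54^6 ≡ 49 (mod 157)
54^12 ≡ 46 (mod 157)
54^13 ≡ 129 (mod 157)
54^26 ≡ 156 (mod 157)
54^39 ≡ 28 (mod 157)
54^52 ≡ 1 (mod 157) ✓
So ord_157(54) = 52.

52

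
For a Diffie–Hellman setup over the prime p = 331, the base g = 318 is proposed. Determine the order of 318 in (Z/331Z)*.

33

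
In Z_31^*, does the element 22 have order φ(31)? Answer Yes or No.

φ(31) = 31 − 1 = 30 = 2 · 3 · 5.
An element g generates (Z/31Z)^× iff g^(30/q) ≢ 1 (mod 31) for each prime q ∈ {2, 3, 5}.
22^15 ≡ 30 (mod 31)  [q = 2: ≢ 1 ✓]
22^10 ≡ 5 (mod 31)  [q = 3: ≢ 1 ✓]
22^6 ≡ 8 (mod 31)  [q = 5: ≢ 1 ✓]
Every test exponent gives a nontrivial residue, hence 22 generates the full group.

Yes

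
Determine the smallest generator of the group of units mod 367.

6

φ(367) = 367 − 1 = 366 = 2 · 3 · 61.
g is a primitive root iff g^(366/q) ≢ 1 (mod 367) for each prime q ∈ {2, 3, 61}.
g = 2: 2^183 ≡ 1 — hits 1, so not a primitive root.
g = 3: 3^183 ≡ 366; 3^122 ≡ 1 — hits 1, so not a primitive root.
g = 4: 4^183 ≡ 1 — hits 1, so not a primitive root.
g = 5: 5^183 ≡ 366; 5^122 ≡ 1 — hits 1, so not a primitive root.
g = 6: 6^183 ≡ 366; 6^122 ≡ 283; 6^6 ≡ 47 — none is 1, so 6 is a primitive root.
The smallest primitive root modulo 367 is 6.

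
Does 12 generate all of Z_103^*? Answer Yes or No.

Yes

φ(103) = 103 − 1 = 102 = 2 · 3 · 17.
Test 12^(102/q) mod 103 for each prime factor q of 102:
12^51 ≡ 102 (mod 103)  [q = 2: ≢ 1 ✓]
12^34 ≡ 56 (mod 103)  [q = 3: ≢ 1 ✓]
12^6 ≡ 14 (mod 103)  [q = 17: ≢ 1 ✓]
All checks pass, so 12 has order 102 and is a primitive root modulo 103.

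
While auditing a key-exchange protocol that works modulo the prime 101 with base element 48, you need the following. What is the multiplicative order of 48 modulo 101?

100

ord(48) | φ(101) = 101 − 1 = 100 = 2^2 · 5^2.
Divisors of 100: 1, 2, 4, 5, 10, 20, 25, 50, 100.
Check 48^d mod 101 for each divisor in increasing order:
48^1 ≡ 48 (mod 101)
48^2 ≡ 82 (mod 101)
48^4 ≡ 58 (mod 101)
48^5 ≡ 57 (mod 101)
48^10 ≡ 17 (mod 101)
48^20 ≡ 87 (mod 101)
48^25 ≡ 10 (mod 101)
48^50 ≡ 100 (mod 101)
48^100 ≡ 1 (mod 101) ✓
The smallest such exponent is 100, so the order of 48 is 100.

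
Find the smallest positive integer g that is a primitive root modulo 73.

5

φ(73) = 73 − 1 = 72 = 2^3 · 3^2.
g is a primitive root iff g^(72/q) ≢ 1 (mod 73) for each prime q ∈ {2, 3}.
g = 2: 2^36 ≡ 1 — hits 1, so not a primitive root.
g = 3: 3^36 ≡ 1 — hits 1, so not a primitive root.
g = 4: 4^36 ≡ 1 — hits 1, so not a primitive root.
g = 5: 5^36 ≡ 72; 5^24 ≡ 8 — none is 1, so 5 is a primitive root.
So 5 is the smallest generator of (Z/73Z)^×.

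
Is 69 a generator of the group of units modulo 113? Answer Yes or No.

φ(113) = 113 − 1 = 112 = 2^4 · 7.
It suffices to check that the order of 69 is not a proper divisor of 112: compute 69^(112/q) for q ∈ {2, 7}.
69^56 ≡ 1 (mod 113)  [q = 2: ≡ 1 ✗]
69^16 ≡ 1 (mod 113)  [q = 7: ≡ 1 ✗]
The check at q = 2 fails, so 69 generates a proper subgroup.

No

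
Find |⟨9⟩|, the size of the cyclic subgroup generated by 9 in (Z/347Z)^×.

173

By Lagrange's theorem, ord_347(9) divides φ(347) = 347 − 1 = 346 = 2 · 173.
Divisors of 346: 1, 2, 173, 346.
Evaluate successive powers at the divisors of 346:
9^1 ≡ 9 (mod 347)
9^2 ≡ 81 (mod 347)
9^173 ≡ 1 (mod 347) ✓
Therefore the multiplicative order of 9 modulo 347 is 173.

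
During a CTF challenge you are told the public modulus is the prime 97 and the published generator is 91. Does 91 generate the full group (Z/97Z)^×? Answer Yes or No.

No

φ(97) = 97 − 1 = 96 = 2^5 · 3.
Test 91^(96/q) mod 97 for each prime factor q of 96:
91^48 ≡ 1 (mod 97)  [q = 2: ≡ 1 ✗]
91^32 ≡ 61 (mod 97)  [q = 3: ≢ 1 ✓]
Since 91^48 ≡ 1, the order of 91 divides 48 < 96, so 91 is not a primitive root.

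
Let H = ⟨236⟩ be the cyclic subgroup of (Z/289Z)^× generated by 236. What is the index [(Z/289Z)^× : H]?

2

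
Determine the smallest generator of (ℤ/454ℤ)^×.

5

φ(454) = φ(2)·φ(227) = 1·226 = 226 = 2 · 113.
Test candidates g = 2, 3, … against the prime factors q ∈ {2, 113} of φ(454): g is a generator iff g^(226/q) ≢ 1 for every such q.
g = 2: gcd(2, 454) = 2 > 1, not a unit — skip.
g = 3: 3^113 ≡ 1 — hits 1, so not a primitive root.
g = 4: gcd(4, 454) = 2 > 1, not a unit — skip.
g = 5: 5^113 ≡ 453; 5^2 ≡ 25 — none is 1, so 5 is a primitive root.
Hence the least primitive root of 454 is 5.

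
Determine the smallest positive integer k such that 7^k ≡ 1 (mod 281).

Since 7 ∈ (Z/281Z)^×, its order divides φ(281) = 281 − 1 = 280 = 2^3 · 5 · 7.
Divisors of 280: 1, 2, 4, 5, 7, 8, 10, 14, 20, 28, 35, 40, 56, 70, 140, 280.
Check 7^d mod 281 for each divisor in increasing order:
7^1 ≡ 7
7^2 ≡ 49
7^4 ≡ 153
7^5 ≡ 228
7^7 ≡ 213
7^8 ≡ 86
7^10 ≡ 280
7^14 ≡ 128
7^20 ≡ 1
So ord_281(7) = 20.

20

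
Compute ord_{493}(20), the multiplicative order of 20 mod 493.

112

By Lagrange's theorem, ord_493(20) divides φ(493) = φ(17·29) = (17−1)·(29−1) = 16·28 = 448 = 2^6 · 7.
Divisors of 448: 1, 2, 4, 7, 8, 14, 16, 28, 32, 56, 64, 112, 224, 448.
Check 20^d mod 493 for each divisor in increasing order:
20^1 ≡ 20 (mod 493)
20^2 ≡ 400 (mod 493)
20^4 ≡ 268 (mod 493)
20^7 ≡ 436 (mod 493)
20^8 ≡ 339 (mod 493)
20^14 ≡ 291 (mod 493)
20^16 ≡ 52 (mod 493)
20^28 ≡ 378 (mod 493)
20^32 ≡ 239 (mod 493)
20^56 ≡ 407 (mod 493)
20^64 ≡ 426 (mod 493)
20^112 ≡ 1 (mod 493) ✓
Therefore the multiplicative order of 20 modulo 493 is 112.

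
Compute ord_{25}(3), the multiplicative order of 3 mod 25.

20

By Lagrange's theorem, ord_25(3) divides φ(25) = φ(5^2) = 5·(5−1) = 20 = 2^2 · 5.
Divisors of 20: 1, 2, 4, 5, 10, 20.
Check 3^d mod 25 for each divisor in increasing order:
3^1 ≡ 3 (mod 25)
3^2 ≡ 9 (mod 25)
3^4 ≡ 6 (mod 25)
3^5 ≡ 18 (mod 25)
3^10 ≡ 24 (mod 25)
3^20 ≡ 1 (mod 25) ✓
Hence ord(3) = 20.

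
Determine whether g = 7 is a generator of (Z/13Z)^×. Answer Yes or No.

φ(13) = 13 − 1 = 12 = 2^2 · 3.
Test 7^(12/q) mod 13 for each prime factor q of 12:
7^6 ≡ 12 (mod 13)  [q = 2: ≢ 1 ✓]
7^4 ≡ 9 (mod 13)  [q = 3: ≢ 1 ✓]
None equal 1, so ord_13(7) = 12: 7 is a primitive root.

Yes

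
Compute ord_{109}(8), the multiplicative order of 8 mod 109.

12

Since 8 ∈ (Z/109Z)^×, its order divides φ(109) = 109 − 1 = 108 = 2^2 · 3^3.
Divisors of 108: 1, 2, 3, 4, 6, 9, 12, 18, 27, 36, 54, 108.
Check 8^d mod 109 for each divisor in increasing order:
8^1 ≡ 8 (mod 109)
8^2 ≡ 64 (mod 109)
8^3 ≡ 76 (mod 109)
8^4 ≡ 63 (mod 109)
8^6 ≡ 108 (mod 109)
8^9 ≡ 33 (mod 109)
8^12 ≡ 1 (mod 109) ✓
So ord_109(8) = 12.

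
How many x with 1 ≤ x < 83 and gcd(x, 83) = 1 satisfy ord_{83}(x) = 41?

40

φ(83) = 83 − 1 = 82 = 2 · 41.
In a cyclic group of order 82, there are φ(d) elements of order d for each divisor d of 82, and zero for non-divisors.
41 | 82, and φ(41) = 41 − 1 = 40.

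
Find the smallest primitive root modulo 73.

5

φ(73) = 73 − 1 = 72 = 2^3 · 3^2.
g is a primitive root iff g^(72/q) ≢ 1 (mod 73) for each prime q ∈ {2, 3}.
g = 2: 2^36 ≡ 1 — hits 1, so not a primitive root.
g = 3: 3^36 ≡ 1 — hits 1, so not a primitive root.
g = 4: 4^36 ≡ 1 — hits 1, so not a primitive root.
g = 5: 5^36 ≡ 72; 5^24 ≡ 8 — none is 1, so 5 is a primitive root.
The smallest primitive root modulo 73 is 5.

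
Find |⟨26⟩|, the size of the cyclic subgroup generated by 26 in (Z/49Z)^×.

42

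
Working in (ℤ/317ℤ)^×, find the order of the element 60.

The order of 60 must divide φ(317) = 317 − 1 = 316 = 2^2 · 79.
Divisors of 316: 1, 2, 4, 79, 158, 316.
Check 60^d mod 317 for each divisor in increasing order:
60^1 ≡ 60 (mod 317)
60^2 ≡ 113 (mod 317)
60^4 ≡ 89 (mod 317)
60^79 ≡ 316 (mod 317)
60^158 ≡ 1 (mod 317) ✓
Hence ord(60) = 158.

158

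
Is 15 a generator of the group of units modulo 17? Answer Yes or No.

No

φ(17) = 17 − 1 = 16 = 2^4.
Test 15^(16/q) mod 17 for each prime factor q of 16:
15^8 ≡ 1 (mod 17)  [q = 2: ≡ 1 ✗]
Since 15^8 ≡ 1, the order of 15 divides 8 < 16, so 15 is not a primitive root.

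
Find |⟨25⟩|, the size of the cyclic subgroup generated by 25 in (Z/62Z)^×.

Since 25 ∈ (Z/62Z)^×, its order divides φ(62) = φ(2)·φ(31) = 1·30 = 30 = 2 · 3 · 5.
Divisors of 30: 1, 2, 3, 5, 6, 10, 15, 30.
Evaluate successive powers at the divisors of 30:
25^1 ≡ 25 (mod 62)
25^2 ≡ 5 (mod 62)
25^3 ≡ 1 (mod 62) ✓
Therefore the multiplicative order of 25 modulo 62 is 3.

3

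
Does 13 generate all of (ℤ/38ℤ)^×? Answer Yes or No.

Yes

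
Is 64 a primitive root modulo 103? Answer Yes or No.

φ(103) = 103 − 1 = 102 = 2 · 3 · 17.
Test 64^(102/q) mod 103 for each prime factor q of 102:
64^51 ≡ 1 (mod 103)  [q = 2: ≡ 1 ✗]
64^34 ≡ 1 (mod 103)  [q = 3: ≡ 1 ✗]
64^6 ≡ 81 (mod 103)  [q = 17: ≢ 1 ✓]
64^51 ≡ 1 shows ord(64) | 51, strictly less than φ(103); not a primitive root.

No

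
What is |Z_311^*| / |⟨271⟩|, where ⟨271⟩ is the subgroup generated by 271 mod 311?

The order of 271 must divide φ(311) = 311 − 1 = 310 = 2 · 5 · 31.
Divisors of 310: 1, 2, 5, 10, 31, 62, 155, 310.
Test each divisor d:
271^1 ≡ 271
271^2 ≡ 45
271^5 ≡ 171
271^10 ≡ 7
271^31 ≡ 275
271^62 ≡ 52
271^155 ≡ 310
271^310 ≡ 1
So ord_311(271) = 310, hence |⟨271⟩| = 310.
[(Z/311Z)^× : ⟨271⟩] = 310/310 = 1.

1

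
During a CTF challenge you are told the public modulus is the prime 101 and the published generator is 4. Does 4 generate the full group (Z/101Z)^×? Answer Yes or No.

No

φ(101) = 101 − 1 = 100 = 2^2 · 5^2.
Test 4^(100/q) mod 101 for each prime factor q of 100:
4^50 ≡ 1 (mod 101)  [q = 2: ≡ 1 ✗]
4^20 ≡ 36 (mod 101)  [q = 5: ≢ 1 ✓]
Since 4^50 ≡ 1, the order of 4 divides 50 < 100, so 4 is not a primitive root.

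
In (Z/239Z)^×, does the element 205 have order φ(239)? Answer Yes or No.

Yes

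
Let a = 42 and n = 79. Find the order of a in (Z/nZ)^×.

39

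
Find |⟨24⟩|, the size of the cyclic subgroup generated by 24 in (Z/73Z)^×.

ord(24) | φ(73) = 73 − 1 = 72 = 2^3 · 3^2.
Divisors of 72: 1, 2, 3, 4, 6, 8, 9, 12, 18, 24, 36, 72.
Evaluate successive powers at the divisors of 72:
24^1 ≡ 24 (mod 73)
24^2 ≡ 65 (mod 73)
24^3 ≡ 27 (mod 73)
24^4 ≡ 64 (mod 73)
24^6 ≡ 72 (mod 73)
24^8 ≡ 8 (mod 73)
24^9 ≡ 46 (mod 73)
24^12 ≡ 1 (mod 73) ✓
The smallest such exponent is 12, so the order of 24 is 12.

12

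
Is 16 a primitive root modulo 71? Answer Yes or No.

No

φ(71) = 71 − 1 = 70 = 2 · 5 · 7.
It suffices to check that the order of 16 is not a proper divisor of 70: compute 16^(70/q) for q ∈ {2, 5, 7}.
16^35 ≡ 1 (mod 71)  [q = 2: ≡ 1 ✗]
16^14 ≡ 25 (mod 71)  [q = 5: ≢ 1 ✓]
16^10 ≡ 32 (mod 71)  [q = 7: ≢ 1 ✓]
The check at q = 2 fails, so 16 generates a proper subgroup.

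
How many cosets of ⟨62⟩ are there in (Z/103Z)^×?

1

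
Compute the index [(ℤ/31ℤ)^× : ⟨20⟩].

2

The order of 20 must divide φ(31) = 31 − 1 = 30 = 2 · 3 · 5.
Divisors of 30: 1, 2, 3, 5, 6, 10, 15, 30.
Check 20^d mod 31 for each divisor in increasing order:
20^1 ≡ 20 (mod 31)
20^2 ≡ 28 (mod 31)
20^3 ≡ 2 (mod 31)
20^5 ≡ 25 (mod 31)
20^6 ≡ 4 (mod 31)
20^10 ≡ 5 (mod 31)
20^15 ≡ 1 (mod 31) ✓
So ord_31(20) = 15, hence |⟨20⟩| = 15.
Index = |(Z/31Z)^×| / |⟨20⟩| = 30 / 15 = 2.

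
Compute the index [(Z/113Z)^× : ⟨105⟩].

The order of 105 must divide φ(113) = 113 − 1 = 112 = 2^4 · 7.
Divisors of 112: 1, 2, 4, 7, 8, 14, 16, 28, 56, 112.
Evaluate successive powers at the divisors of 112:
105^1 ≡ 105 (mod 113)
105^2 ≡ 64 (mod 113)
105^4 ≡ 28 (mod 113)
105^7 ≡ 15 (mod 113)
105^8 ≡ 106 (mod 113)
105^14 ≡ 112 (mod 113)
105^16 ≡ 49 (mod 113)
105^28 ≡ 1 (mod 113) ✓
Thus |⟨105⟩| = ord(105) = 28.
The index is φ(113) / ord(105) = 112 / 28 = 4.

4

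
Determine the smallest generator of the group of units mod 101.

2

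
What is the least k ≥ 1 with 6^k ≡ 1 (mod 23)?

11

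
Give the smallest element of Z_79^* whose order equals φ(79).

3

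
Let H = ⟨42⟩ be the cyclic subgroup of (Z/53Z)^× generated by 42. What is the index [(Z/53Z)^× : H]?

ord(42) | φ(53) = 53 − 1 = 52 = 2^2 · 13.
Divisors of 52: 1, 2, 4, 13, 26, 52.
Check 42^d mod 53 for each divisor in increasing order:
42^1 ≡ 42 (mod 53)
42^2 ≡ 15 (mod 53)
42^4 ≡ 13 (mod 53)
42^13 ≡ 1 (mod 53) ✓
So ord_53(42) = 13, hence |⟨42⟩| = 13.
[(Z/53Z)^× : ⟨42⟩] = 52/13 = 4.

4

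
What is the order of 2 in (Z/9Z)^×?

6

ord(2) | φ(9) = φ(3^2) = 3·(3−1) = 6 = 2 · 3.
Divisors of 6: 1, 2, 3, 6.
Test each divisor d:
2^1 ≡ 2 (mod 9)
2^2 ≡ 4 (mod 9)
2^3 ≡ 8 (mod 9)
2^6 ≡ 1 (mod 9) ✓
Therefore the multiplicative order of 2 modulo 9 is 6.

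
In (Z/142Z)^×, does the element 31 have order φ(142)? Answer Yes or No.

φ(142) = φ(2)·φ(71) = 1·70 = 70 = 2 · 5 · 7.
It suffices to check that the order of 31 is not a proper divisor of 70: compute 31^(70/q) for q ∈ {2, 5, 7}.
31^35 ≡ 141 (mod 142)  [q = 2: ≢ 1 ✓]
31^14 ≡ 125 (mod 142)  [q = 5: ≢ 1 ✓]
31^10 ≡ 91 (mod 142)  [q = 7: ≢ 1 ✓]
All checks pass, so 31 has order 70 and is a primitive root modulo 142.

Yes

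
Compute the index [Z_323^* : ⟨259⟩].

24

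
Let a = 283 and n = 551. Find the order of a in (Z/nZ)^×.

126

By Lagrange's theorem, ord_551(283) divides φ(551) = φ(19·29) = (19−1)·(29−1) = 18·28 = 504 = 2^3 · 3^2 · 7.
Divisors of 504: 1, 2, 3, 4, 6, 7, 8, 9, 12, 14, 18, 21, 24, 28, 36, 42, 56, 63, 72, 84, 126, 168, 252, 504.
Compute 283^d (mod 551) for the divisors d until we hit 1:
283^1 ≡ 283 (mod 551)
283^2 ≡ 194 (mod 551)
283^3 ≡ 353 (mod 551)
283^4 ≡ 168 (mod 551)
283^6 ≡ 83 (mod 551)
283^7 ≡ 347 (mod 551)
283^8 ≡ 123 (mod 551)
283^9 ≡ 96 (mod 551)
283^12 ≡ 277 (mod 551)
283^14 ≡ 291 (mod 551)
283^18 ≡ 400 (mod 551)
283^21 ≡ 144 (mod 551)
283^24 ≡ 140 (mod 551)
283^28 ≡ 378 (mod 551)
283^36 ≡ 210 (mod 551)
283^42 ≡ 349 (mod 551)
283^56 ≡ 175 (mod 551)
283^63 ≡ 115 (mod 551)
283^72 ≡ 20 (mod 551)
283^84 ≡ 30 (mod 551)
283^126 ≡ 1 (mod 551) ✓
Therefore the multiplicative order of 283 modulo 551 is 126.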